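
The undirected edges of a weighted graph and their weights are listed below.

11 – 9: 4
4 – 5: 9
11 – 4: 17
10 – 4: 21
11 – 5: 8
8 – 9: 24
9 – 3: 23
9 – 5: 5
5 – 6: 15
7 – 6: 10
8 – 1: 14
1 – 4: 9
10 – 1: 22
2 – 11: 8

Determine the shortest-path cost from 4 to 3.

37

Enumerating some paths:
4 → 5 → 9 → 3: 9+5+23 = 37
4 → 5 → 11 → 9 → 3: 9+8+4+23 = 44
4 → 11 → 5 → 9 → 3: 17+8+5+23 = 53
4 → 11 → 9 → 3: 17+4+23 = 44
The minimum is 37 via 4 → 5 → 9 → 3.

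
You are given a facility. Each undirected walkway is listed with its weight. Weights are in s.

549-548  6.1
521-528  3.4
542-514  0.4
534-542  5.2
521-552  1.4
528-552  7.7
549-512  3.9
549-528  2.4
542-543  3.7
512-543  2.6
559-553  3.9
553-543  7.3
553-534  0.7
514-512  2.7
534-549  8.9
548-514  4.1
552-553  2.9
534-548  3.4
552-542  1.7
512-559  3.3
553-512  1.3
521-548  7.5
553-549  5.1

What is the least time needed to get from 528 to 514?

6.9 s

Compare a few routes:
528 → 521 → 552 → 542 → 514: 3.4+1.4+1.7+0.4 = 6.9
528 → 552 → 542 → 514: 7.7+1.7+0.4 = 9.8
528 → 549 → 512 → 514: 2.4+3.9+2.7 = 9
The minimum is 6.9 s via 528 → 521 → 552 → 542 → 514.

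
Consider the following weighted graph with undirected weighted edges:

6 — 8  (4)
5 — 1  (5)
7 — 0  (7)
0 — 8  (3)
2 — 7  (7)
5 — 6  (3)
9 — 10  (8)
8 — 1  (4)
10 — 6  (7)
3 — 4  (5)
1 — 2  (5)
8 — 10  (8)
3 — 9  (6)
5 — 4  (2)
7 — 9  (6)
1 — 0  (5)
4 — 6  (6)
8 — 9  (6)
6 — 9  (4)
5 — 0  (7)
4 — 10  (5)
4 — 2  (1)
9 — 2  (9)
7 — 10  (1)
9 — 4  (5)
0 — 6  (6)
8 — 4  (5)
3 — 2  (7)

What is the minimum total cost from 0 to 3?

Enumerating some paths:
0 → 8 → 4 → 3: 3+5+5 = 13
0 → 5 → 4 → 3: 7+2+5 = 14
The minimum is 13 via 0 → 8 → 4 → 3.

13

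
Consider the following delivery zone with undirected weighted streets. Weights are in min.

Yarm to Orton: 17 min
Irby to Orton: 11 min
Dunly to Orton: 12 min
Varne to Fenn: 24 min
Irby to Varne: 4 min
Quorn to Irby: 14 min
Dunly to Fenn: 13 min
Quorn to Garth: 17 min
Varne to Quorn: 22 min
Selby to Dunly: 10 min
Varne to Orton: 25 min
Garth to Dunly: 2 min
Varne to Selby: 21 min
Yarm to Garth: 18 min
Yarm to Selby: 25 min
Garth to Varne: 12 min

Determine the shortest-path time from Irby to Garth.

Shortest distances from Irby:
Irby: 0
Varne: 4  (via Irby)
Orton: 11  (via Irby)
Quorn: 14  (via Irby)
Garth: 16  (via Varne)
Shortest route: Irby–Varne–Garth = 16 min.

16 min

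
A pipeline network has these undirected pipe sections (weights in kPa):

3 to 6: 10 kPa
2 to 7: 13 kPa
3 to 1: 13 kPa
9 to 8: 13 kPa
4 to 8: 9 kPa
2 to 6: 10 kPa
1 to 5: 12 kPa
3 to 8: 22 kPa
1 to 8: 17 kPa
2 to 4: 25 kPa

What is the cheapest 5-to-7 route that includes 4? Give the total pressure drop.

76 kPa

Best 5 to 4: 5–1–8–4 costing 38
Best 4 to 7: 4–2–7 costing 38
Total via 4: 38 + 38 = 76 kPa.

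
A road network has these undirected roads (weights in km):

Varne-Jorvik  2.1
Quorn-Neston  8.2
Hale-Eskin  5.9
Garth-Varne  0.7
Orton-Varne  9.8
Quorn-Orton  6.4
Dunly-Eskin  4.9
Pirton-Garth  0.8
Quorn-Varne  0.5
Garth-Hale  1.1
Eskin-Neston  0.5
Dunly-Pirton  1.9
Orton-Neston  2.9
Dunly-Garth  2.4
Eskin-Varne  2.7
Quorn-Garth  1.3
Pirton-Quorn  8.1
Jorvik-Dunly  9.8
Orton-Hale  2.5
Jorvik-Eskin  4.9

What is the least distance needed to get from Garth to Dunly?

Candidate routes:
Garth → Dunly: 2.4 = 2.4
Garth → Pirton → Dunly: 0.8+1.9 = 2.7
The minimum is 2.4 km via Garth → Dunly.

2.4 km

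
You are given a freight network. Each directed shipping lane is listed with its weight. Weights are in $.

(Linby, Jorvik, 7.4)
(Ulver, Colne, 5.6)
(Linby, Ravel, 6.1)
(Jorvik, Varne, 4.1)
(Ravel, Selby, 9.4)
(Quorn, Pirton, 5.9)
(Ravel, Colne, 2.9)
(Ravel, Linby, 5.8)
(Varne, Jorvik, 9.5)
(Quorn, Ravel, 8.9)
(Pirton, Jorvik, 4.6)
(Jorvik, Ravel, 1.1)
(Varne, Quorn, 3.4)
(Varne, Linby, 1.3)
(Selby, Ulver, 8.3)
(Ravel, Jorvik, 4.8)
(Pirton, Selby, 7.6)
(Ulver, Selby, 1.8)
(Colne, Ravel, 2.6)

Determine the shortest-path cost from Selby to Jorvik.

Candidate routes:
Selby → Ulver → Colne → Ravel → Linby → Jorvik: 8.3+5.6+2.6+5.8+7.4 = 29.7
Selby → Ulver → Colne → Ravel → Jorvik: 8.3+5.6+2.6+4.8 = 21.3
Cheapest is Selby → Ulver → Colne → Ravel → Jorvik at $21.3.

$21.3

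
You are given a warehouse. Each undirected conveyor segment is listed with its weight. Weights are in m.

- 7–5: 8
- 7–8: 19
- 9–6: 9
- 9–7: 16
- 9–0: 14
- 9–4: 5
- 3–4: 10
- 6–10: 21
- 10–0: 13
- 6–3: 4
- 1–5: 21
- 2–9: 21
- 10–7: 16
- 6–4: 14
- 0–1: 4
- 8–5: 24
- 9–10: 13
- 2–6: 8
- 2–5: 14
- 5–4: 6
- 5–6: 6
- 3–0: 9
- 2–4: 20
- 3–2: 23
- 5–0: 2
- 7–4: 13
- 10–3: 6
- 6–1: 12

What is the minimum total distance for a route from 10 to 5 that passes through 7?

24 m

Best 10 to 7: 10–7 costing 16
Best 7 to 5: 7–5 costing 8
Total via 7: 16 + 8 = 24 m.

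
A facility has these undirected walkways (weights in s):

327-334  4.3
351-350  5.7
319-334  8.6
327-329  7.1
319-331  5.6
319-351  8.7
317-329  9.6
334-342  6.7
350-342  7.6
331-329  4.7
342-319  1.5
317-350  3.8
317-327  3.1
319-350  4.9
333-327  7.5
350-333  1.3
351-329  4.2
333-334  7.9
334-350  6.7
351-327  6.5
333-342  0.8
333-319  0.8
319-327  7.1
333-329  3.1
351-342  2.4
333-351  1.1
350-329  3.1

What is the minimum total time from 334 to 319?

8.2 s

Shortest distances from 334:
334: 0
327: 4.3  (via 334)
350: 6.7  (via 334)
342: 6.7  (via 334)
317: 7.4  (via 327)
333: 7.5  (via 342)
319: 8.2  (via 342)
Shortest route: 334–342–319 = 8.2 s.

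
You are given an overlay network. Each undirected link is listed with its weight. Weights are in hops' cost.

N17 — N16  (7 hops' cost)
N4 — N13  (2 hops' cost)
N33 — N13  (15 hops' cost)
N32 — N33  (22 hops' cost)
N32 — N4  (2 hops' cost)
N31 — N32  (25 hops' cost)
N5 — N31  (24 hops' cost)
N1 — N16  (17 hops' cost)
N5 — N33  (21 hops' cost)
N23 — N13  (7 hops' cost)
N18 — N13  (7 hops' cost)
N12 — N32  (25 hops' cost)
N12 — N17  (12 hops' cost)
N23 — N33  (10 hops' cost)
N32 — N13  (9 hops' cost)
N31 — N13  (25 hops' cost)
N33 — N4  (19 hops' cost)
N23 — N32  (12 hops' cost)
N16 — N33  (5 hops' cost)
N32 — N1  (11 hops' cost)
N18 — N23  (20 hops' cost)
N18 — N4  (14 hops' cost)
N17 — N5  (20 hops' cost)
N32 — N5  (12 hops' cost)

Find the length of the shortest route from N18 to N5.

Settle nodes by increasing distance from N18:
N18: 0
N13: 7  (via N18)
N4: 9  (via N13)
N32: 11  (via N4)
N23: 14  (via N13)
N1: 22  (via N32)
N33: 22  (via N13)
N5: 23  (via N32)
Shortest route: N18 → N13 → N4 → N32 → N5 = 23 hops' cost.

23 hops' cost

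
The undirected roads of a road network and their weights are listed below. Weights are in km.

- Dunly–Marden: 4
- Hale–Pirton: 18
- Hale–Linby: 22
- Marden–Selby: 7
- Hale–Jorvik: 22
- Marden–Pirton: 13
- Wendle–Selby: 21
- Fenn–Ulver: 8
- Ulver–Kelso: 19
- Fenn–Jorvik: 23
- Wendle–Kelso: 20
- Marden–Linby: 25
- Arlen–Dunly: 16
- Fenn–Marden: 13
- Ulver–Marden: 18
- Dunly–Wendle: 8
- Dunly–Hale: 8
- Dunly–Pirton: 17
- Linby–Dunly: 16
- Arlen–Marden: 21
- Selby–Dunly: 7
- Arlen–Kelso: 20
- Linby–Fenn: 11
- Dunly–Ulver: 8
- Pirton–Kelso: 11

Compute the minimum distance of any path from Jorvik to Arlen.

Enumerating some paths:
Jorvik–Fenn–Marden–Dunly–Arlen: 23+13+4+16 = 56
Jorvik–Hale–Dunly–Marden–Arlen: 22+8+4+21 = 55
Jorvik–Hale–Dunly–Arlen: 22+8+16 = 46
Jorvik–Fenn–Ulver–Dunly–Arlen: 23+8+8+16 = 55
The minimum is 46 km via Jorvik–Hale–Dunly–Arlen.

46 km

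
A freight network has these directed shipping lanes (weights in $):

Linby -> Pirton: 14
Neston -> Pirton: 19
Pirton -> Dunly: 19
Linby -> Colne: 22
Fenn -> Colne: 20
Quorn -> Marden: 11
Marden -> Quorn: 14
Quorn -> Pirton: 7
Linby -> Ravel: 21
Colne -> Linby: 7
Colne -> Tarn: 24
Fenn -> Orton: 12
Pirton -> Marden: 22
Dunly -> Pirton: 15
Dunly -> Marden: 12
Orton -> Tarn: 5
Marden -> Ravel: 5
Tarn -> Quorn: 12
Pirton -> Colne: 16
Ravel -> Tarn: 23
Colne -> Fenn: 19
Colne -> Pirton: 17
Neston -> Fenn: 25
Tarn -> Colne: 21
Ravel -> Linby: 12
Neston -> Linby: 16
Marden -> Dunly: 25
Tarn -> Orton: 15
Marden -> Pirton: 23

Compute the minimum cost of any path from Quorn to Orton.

Compare a few routes:
Quorn–Pirton–Colne–Tarn–Orton: 7+16+24+15 = 62
Quorn–Pirton–Marden–Ravel–Tarn–Orton: 7+22+5+23+15 = 72
Quorn–Marden–Ravel–Tarn–Orton: 11+5+23+15 = 54
Cheapest is Quorn–Marden–Ravel–Tarn–Orton at $54.

$54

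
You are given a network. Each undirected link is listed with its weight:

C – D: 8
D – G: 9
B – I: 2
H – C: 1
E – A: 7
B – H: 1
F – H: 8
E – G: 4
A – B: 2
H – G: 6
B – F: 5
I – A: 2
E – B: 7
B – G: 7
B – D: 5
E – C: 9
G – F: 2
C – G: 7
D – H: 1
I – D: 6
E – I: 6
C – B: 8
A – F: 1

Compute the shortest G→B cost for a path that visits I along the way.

7

Shortest G→I: G–F–A–I = 5
Shortest I→B: I–B = 2
Total via I: 5 + 2 = 7.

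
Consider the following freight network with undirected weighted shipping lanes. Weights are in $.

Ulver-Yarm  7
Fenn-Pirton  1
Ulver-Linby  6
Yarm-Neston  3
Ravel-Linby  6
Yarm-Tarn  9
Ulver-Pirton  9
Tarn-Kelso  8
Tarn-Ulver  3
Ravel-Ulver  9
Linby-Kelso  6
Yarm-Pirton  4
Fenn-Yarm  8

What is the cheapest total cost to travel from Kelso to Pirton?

$20

Candidate routes:
Kelso - Tarn - Yarm - Pirton: 8+9+4 = 21
Kelso - Linby - Ulver - Pirton: 6+6+9 = 21
Kelso - Tarn - Ulver - Pirton: 8+3+9 = 20
Cheapest is Kelso - Tarn - Ulver - Pirton at $20.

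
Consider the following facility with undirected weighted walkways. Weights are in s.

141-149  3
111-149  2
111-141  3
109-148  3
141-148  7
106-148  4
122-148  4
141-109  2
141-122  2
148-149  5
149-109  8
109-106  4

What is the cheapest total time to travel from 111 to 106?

Running Dijkstra from 111:
111: 0
149: 2  (via 111)
141: 3  (via 111)
122: 5  (via 141)
109: 5  (via 141)
148: 7  (via 149)
106: 9  (via 109)
Shortest route: 111–141–109–106 = 9 s.

9 s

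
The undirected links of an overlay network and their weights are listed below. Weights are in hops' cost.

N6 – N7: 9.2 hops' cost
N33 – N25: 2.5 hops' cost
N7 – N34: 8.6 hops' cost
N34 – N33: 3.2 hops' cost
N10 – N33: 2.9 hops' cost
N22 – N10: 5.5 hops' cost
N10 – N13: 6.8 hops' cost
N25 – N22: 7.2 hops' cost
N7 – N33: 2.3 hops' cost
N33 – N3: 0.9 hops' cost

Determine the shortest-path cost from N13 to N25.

Shortest distances from N13:
N13: 0
N10: 6.8  (via N13)
N33: 9.7  (via N10)
N3: 10.6  (via N33)
N7: 12  (via N33)
N25: 12.2  (via N33)
Shortest route: N13–N10–N33–N25 = 12.2 hops' cost.

12.2 hops' cost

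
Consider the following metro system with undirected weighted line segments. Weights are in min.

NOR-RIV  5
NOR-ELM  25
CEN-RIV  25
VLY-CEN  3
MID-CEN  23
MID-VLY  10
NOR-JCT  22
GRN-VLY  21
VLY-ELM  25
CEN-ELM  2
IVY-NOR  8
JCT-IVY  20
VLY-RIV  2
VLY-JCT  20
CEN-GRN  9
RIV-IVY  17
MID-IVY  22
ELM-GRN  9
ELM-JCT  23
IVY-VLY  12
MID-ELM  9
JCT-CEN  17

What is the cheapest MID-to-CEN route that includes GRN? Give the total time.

Best MID to GRN: MID → ELM → GRN costing 18
Best GRN to CEN: GRN → CEN costing 9
Total via GRN: 18 + 9 = 27 min.

27 min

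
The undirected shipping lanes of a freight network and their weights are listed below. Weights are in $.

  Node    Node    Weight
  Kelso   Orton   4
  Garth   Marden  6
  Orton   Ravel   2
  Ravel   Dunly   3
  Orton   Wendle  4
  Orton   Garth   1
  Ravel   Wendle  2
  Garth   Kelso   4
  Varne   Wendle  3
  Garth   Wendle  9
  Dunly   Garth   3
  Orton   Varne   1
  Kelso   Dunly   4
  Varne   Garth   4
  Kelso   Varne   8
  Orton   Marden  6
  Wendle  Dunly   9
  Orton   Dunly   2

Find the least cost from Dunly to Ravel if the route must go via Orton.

$4

Shortest Dunly→Orton: Dunly → Orton = 2
Shortest Orton→Ravel: Orton → Ravel = 2
Total via Orton: 2 + 2 = $4.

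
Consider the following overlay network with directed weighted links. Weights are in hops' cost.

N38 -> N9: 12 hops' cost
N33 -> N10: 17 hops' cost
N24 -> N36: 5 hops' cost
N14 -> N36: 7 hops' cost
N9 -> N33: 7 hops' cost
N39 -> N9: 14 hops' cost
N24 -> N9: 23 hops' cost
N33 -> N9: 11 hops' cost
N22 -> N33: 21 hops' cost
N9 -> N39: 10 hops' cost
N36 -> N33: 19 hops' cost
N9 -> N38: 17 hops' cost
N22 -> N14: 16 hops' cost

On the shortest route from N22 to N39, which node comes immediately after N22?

Compare a few routes:
N22 → N14 → N36 → N33 → N9 → N39: 16+7+19+11+10 = 63
N22 → N33 → N9 → N39: 21+11+10 = 42
The minimum is 42 hops' cost via N22 → N33 → N9 → N39.
So from N22 the first move is to N33.

N33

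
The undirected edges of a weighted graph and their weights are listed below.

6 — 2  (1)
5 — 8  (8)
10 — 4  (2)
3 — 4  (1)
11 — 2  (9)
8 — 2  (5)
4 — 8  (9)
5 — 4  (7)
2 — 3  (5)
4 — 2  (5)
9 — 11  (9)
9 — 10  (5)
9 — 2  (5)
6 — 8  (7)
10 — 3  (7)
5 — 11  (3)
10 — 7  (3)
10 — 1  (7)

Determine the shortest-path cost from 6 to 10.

Compare a few routes:
6–2–3–10: 1+5+7 = 13
6–2–4–10: 1+5+2 = 8
6–2–3–4–10: 1+5+1+2 = 9
6–2–9–10: 1+5+5 = 11
Cheapest is 6–2–4–10 at 8.

8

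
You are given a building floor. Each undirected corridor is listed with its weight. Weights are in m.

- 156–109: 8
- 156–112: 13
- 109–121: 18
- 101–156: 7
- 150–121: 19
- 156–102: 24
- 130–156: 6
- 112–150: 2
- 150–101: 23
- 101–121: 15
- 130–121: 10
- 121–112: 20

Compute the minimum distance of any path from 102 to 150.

Candidate routes:
102–156–112–150: 24+13+2 = 39
102–156–101–150: 24+7+23 = 54
The minimum is 39 m via 102–156–112–150.

39 m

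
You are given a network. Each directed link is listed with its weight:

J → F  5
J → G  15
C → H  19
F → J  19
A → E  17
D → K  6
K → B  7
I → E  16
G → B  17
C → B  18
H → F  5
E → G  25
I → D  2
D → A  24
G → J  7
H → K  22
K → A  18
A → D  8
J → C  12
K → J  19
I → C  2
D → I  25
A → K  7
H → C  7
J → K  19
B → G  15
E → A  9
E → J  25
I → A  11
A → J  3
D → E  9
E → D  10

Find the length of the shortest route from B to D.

Candidate routes:
B - G - J - K - A - D: 15+7+19+18+8 = 67
B - G - J - K - A - E - D: 15+7+19+18+17+10 = 86
Cheapest is B - G - J - K - A - D at 67.

67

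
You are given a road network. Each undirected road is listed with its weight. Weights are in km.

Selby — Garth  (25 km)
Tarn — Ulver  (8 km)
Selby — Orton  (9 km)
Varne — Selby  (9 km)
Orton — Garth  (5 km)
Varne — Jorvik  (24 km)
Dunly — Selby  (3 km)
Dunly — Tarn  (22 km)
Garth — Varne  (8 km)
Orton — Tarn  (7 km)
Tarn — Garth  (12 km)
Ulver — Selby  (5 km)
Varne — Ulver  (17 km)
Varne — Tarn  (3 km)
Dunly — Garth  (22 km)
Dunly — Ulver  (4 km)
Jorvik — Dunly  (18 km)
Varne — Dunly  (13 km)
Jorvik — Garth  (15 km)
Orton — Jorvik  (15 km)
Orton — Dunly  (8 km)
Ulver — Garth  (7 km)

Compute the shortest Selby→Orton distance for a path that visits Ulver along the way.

Shortest Selby→Ulver: Selby → Ulver = 5
Best Ulver to Orton: Ulver → Dunly → Orton costing 12
Total via Ulver: 5 + 12 = 17 km.

17 km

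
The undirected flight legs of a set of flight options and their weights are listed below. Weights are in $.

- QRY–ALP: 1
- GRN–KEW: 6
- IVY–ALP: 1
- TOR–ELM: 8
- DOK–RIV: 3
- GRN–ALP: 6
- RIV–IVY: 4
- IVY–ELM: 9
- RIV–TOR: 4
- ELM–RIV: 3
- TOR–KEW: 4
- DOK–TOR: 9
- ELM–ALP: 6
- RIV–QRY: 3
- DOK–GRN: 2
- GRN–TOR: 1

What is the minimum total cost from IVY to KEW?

$12

Settle nodes by increasing distance from IVY:
IVY: 0
ALP: 1  (via IVY)
QRY: 2  (via ALP)
RIV: 4  (via IVY)
DOK: 7  (via RIV)
ELM: 7  (via ALP)
GRN: 7  (via ALP)
TOR: 8  (via RIV)
KEW: 12  (via TOR)
Shortest route: IVY → RIV → TOR → KEW = $12.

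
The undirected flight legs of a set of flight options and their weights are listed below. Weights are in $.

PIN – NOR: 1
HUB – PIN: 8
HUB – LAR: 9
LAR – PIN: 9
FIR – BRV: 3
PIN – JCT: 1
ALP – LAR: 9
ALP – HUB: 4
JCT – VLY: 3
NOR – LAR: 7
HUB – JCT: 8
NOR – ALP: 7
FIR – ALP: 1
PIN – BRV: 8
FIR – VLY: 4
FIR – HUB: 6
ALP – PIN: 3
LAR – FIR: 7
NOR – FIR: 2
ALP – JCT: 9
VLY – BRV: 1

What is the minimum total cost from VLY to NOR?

Candidate routes:
VLY → FIR → NOR: 4+2 = 6
VLY → JCT → PIN → NOR: 3+1+1 = 5
VLY → BRV → FIR → NOR: 1+3+2 = 6
Cheapest is VLY → JCT → PIN → NOR at $5.

$5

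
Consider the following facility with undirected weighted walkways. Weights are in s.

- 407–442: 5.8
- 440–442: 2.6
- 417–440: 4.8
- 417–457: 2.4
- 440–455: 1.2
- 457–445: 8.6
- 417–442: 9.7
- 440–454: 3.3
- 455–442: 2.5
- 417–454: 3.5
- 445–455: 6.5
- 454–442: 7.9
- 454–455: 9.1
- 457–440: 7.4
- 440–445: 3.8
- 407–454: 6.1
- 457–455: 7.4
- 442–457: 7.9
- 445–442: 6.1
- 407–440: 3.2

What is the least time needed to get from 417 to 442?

7.4 s

Settle nodes by increasing distance from 417:
417: 0
457: 2.4  (via 417)
454: 3.5  (via 417)
440: 4.8  (via 417)
455: 6  (via 440)
442: 7.4  (via 440)
Shortest route: 417–440–442 = 7.4 s.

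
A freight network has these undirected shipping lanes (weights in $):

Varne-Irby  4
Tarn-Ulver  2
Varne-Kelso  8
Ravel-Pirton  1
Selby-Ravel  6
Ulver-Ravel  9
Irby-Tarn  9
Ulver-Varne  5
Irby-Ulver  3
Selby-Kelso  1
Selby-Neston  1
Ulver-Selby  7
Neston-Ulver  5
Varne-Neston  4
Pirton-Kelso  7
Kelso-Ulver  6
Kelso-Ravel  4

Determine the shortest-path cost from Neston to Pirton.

Compare a few routes:
Neston → Selby → Kelso → Ravel → Pirton: 1+1+4+1 = 7
Neston → Selby → Ravel → Pirton: 1+6+1 = 8
Neston → Ulver → Ravel → Pirton: 5+9+1 = 15
Neston → Selby → Kelso → Pirton: 1+1+7 = 9
The minimum is $7 via Neston → Selby → Kelso → Ravel → Pirton.

$7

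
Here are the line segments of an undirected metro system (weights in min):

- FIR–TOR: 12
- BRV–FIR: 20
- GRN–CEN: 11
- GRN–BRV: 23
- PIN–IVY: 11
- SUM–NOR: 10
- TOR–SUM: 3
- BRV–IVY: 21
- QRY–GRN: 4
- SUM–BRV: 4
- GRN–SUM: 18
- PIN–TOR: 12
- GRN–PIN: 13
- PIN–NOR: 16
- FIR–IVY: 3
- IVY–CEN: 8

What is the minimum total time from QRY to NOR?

Enumerating some paths:
QRY → GRN → SUM → NOR: 4+18+10 = 32
QRY → GRN → PIN → NOR: 4+13+16 = 33
Cheapest is QRY → GRN → SUM → NOR at 32 min.

32 min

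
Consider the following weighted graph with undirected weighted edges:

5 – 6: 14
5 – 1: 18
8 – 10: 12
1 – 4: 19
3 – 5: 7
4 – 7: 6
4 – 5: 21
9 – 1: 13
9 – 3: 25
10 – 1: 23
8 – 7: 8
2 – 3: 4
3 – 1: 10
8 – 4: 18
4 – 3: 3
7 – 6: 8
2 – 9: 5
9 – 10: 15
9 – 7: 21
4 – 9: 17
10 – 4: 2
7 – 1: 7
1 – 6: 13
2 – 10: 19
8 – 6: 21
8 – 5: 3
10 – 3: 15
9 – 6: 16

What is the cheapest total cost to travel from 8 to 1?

15

Settle nodes by increasing distance from 8:
8: 0
5: 3  (via 8)
7: 8  (via 8)
3: 10  (via 5)
10: 12  (via 8)
4: 13  (via 3)
2: 14  (via 3)
1: 15  (via 7)
Shortest route: 8–7–1 = 15.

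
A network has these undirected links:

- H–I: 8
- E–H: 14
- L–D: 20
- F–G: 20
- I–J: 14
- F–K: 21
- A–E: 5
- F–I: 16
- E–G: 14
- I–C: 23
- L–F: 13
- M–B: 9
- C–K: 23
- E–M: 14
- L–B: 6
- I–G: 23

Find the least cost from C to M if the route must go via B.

67

Shortest C→B: C–I–F–L–B = 58
Shortest B→M: B–M = 9
Total via B: 58 + 9 = 67.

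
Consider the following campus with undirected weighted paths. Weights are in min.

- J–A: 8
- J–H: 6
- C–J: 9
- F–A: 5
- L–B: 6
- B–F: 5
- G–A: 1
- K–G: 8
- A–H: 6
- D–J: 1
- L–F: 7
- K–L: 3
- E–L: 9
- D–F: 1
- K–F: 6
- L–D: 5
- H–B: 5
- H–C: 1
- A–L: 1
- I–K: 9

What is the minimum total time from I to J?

Shortest distances from I:
I: 0
K: 9  (via I)
L: 12  (via K)
A: 13  (via L)
G: 14  (via A)
F: 15  (via K)
D: 16  (via F)
J: 17  (via D)
Shortest route: I–K–F–D–J = 17 min.

17 min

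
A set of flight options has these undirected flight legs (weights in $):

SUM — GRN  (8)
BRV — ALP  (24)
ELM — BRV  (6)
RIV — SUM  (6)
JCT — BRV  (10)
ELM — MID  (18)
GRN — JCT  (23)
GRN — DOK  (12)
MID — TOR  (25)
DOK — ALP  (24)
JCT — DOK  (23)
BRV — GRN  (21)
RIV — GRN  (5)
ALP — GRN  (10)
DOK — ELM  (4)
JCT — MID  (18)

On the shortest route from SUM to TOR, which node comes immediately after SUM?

Compare a few routes:
SUM → GRN → JCT → MID → TOR: 8+23+18+25 = 74
SUM → RIV → GRN → JCT → MID → TOR: 6+5+23+18+25 = 77
SUM → GRN → DOK → ELM → MID → TOR: 8+12+4+18+25 = 67
SUM → RIV → GRN → DOK → ELM → MID → TOR: 6+5+12+4+18+25 = 70
Cheapest is SUM → GRN → DOK → ELM → MID → TOR at $67.
So from SUM the first move is to GRN.

GRN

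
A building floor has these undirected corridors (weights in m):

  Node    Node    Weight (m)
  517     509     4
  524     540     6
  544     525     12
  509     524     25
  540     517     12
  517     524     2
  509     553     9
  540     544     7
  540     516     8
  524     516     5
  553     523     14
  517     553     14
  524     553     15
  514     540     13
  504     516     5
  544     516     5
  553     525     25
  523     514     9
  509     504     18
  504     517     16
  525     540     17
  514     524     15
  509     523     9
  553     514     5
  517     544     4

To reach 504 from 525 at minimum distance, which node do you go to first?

544

Enumerating some paths:
525 → 544 → 517 → 524 → 516 → 504: 12+4+2+5+5 = 28
525 → 544 → 516 → 504: 12+5+5 = 22
Cheapest is 525 → 544 → 516 → 504 at 22 m.
So from 525 the first move is to 544.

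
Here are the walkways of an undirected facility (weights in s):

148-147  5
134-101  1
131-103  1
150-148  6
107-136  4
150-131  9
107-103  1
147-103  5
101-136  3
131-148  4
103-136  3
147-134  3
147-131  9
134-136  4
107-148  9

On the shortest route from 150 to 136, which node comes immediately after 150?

Enumerating some paths:
150 - 131 - 103 - 136: 9+1+3 = 13
150 - 148 - 131 - 103 - 136: 6+4+1+3 = 14
The minimum is 13 s via 150 - 131 - 103 - 136.
So from 150 the first move is to 131.

131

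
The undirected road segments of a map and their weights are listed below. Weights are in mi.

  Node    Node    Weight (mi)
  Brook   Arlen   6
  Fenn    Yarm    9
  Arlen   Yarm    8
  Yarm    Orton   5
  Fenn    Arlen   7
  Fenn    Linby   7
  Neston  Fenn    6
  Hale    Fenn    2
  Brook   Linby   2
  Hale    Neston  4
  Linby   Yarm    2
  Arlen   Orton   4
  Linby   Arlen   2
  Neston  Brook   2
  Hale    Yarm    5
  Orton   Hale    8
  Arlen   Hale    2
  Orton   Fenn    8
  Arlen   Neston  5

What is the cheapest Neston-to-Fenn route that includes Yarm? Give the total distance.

Best Neston to Yarm: Neston–Brook–Linby–Yarm costing 6
Best Yarm to Fenn: Yarm–Hale–Fenn costing 7
Total via Yarm: 6 + 7 = 13 mi.

13 mi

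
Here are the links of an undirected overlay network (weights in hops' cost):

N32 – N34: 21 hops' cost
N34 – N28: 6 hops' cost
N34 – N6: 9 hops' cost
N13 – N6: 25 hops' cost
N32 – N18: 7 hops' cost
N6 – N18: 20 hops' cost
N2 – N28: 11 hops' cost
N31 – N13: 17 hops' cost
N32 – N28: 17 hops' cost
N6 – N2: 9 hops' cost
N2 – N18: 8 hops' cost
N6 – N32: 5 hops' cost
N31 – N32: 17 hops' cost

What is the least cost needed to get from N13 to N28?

Running Dijkstra from N13:
N13: 0
N31: 17  (via N13)
N6: 25  (via N13)
N32: 30  (via N6)
N2: 34  (via N6)
N34: 34  (via N6)
N18: 37  (via N32)
N28: 40  (via N34)
Shortest route: N13 → N6 → N34 → N28 = 40 hops' cost.

40 hops' cost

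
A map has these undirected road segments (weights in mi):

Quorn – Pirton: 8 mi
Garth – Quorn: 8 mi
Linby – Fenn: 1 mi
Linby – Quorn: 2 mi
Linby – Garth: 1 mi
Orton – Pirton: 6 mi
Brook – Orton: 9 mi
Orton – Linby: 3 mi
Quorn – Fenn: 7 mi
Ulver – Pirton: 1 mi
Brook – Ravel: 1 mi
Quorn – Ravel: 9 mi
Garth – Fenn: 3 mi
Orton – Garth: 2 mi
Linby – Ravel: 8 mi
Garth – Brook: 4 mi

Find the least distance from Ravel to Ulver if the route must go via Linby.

16 mi

Best Ravel to Linby: Ravel → Brook → Garth → Linby costing 6
Shortest Linby→Ulver: Linby → Orton → Pirton → Ulver = 10
Total via Linby: 6 + 10 = 16 mi.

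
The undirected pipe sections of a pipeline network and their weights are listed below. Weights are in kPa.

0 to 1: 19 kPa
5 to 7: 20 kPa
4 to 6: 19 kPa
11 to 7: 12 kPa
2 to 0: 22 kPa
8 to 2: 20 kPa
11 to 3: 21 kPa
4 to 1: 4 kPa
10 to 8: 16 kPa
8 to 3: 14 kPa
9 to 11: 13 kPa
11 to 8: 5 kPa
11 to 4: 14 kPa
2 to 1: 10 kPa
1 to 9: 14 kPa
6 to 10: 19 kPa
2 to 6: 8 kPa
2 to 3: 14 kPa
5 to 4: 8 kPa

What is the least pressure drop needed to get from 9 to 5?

Running Dijkstra from 9:
9: 0
11: 13  (via 9)
1: 14  (via 9)
4: 18  (via 1)
8: 18  (via 11)
2: 24  (via 1)
7: 25  (via 11)
5: 26  (via 4)
Shortest route: 9–1–4–5 = 26 kPa.

26 kPa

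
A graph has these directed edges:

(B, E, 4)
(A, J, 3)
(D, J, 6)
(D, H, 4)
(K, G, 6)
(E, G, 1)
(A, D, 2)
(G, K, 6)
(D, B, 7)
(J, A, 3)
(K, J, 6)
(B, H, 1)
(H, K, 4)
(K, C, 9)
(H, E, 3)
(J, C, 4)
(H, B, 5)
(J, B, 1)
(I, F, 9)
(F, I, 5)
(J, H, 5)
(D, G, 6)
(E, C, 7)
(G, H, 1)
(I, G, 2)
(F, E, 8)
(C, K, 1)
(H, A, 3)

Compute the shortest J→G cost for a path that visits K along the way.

Best J to K: J–C–K costing 5
Shortest K→G: K–G = 6
Total via K: 5 + 6 = 11.

11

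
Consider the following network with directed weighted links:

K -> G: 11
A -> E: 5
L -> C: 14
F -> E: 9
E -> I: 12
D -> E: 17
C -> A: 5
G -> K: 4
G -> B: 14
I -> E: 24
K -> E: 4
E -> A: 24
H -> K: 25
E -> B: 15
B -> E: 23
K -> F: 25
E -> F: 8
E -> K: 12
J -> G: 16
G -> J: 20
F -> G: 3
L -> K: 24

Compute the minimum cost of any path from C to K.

Shortest distances from C:
C: 0
A: 5  (via C)
E: 10  (via A)
F: 18  (via E)
G: 21  (via F)
I: 22  (via E)
K: 22  (via E)
Shortest route: C–A–E–K = 22.

22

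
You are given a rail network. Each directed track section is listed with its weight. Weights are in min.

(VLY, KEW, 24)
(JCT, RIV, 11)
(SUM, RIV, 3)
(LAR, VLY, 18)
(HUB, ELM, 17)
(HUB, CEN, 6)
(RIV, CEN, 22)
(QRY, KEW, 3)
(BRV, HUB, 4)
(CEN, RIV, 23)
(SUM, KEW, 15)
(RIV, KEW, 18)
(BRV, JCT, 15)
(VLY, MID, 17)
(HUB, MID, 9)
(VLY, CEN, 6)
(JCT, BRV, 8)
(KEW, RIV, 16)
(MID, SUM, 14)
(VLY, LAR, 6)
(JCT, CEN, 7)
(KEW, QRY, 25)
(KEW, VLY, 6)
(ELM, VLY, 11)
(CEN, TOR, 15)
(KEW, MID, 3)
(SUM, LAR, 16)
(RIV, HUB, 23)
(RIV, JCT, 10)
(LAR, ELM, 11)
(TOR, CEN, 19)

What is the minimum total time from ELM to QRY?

Enumerating some paths:
ELM → VLY → MID → SUM → KEW → QRY: 11+17+14+15+25 = 82
ELM → VLY → CEN → RIV → KEW → QRY: 11+6+23+18+25 = 83
ELM → VLY → MID → SUM → RIV → KEW → QRY: 11+17+14+3+18+25 = 88
ELM → VLY → KEW → QRY: 11+24+25 = 60
Cheapest is ELM → VLY → KEW → QRY at 60 min.

60 min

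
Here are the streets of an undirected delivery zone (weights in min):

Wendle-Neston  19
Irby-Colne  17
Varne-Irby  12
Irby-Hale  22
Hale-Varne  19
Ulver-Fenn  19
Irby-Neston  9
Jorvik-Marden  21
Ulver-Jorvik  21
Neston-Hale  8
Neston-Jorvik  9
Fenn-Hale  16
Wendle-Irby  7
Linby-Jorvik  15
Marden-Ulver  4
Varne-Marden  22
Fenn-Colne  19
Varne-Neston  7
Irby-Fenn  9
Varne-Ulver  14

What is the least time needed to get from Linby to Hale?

Settle nodes by increasing distance from Linby:
Linby: 0
Jorvik: 15  (via Linby)
Neston: 24  (via Jorvik)
Varne: 31  (via Neston)
Hale: 32  (via Neston)
Shortest route: Linby–Jorvik–Neston–Hale = 32 min.

32 min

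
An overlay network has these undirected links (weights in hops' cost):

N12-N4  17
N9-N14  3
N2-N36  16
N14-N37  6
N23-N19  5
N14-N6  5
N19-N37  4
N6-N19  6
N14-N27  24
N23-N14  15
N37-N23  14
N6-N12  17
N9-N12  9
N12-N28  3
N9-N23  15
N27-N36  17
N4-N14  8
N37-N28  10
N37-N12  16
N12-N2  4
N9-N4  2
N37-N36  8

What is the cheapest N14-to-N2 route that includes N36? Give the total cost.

30 hops' cost

Best N14 to N36: N14–N37–N36 costing 14
Best N36 to N2: N36–N2 costing 16
Total via N36: 14 + 16 = 30 hops' cost.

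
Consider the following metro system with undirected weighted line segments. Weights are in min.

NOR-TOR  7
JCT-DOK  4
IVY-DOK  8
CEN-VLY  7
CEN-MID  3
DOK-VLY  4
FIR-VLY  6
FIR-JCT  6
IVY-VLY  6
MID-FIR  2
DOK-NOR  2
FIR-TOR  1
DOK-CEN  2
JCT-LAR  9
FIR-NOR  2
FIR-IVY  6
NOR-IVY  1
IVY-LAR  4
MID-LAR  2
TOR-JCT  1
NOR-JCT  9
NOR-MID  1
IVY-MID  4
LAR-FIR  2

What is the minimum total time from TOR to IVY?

4 min

Enumerating some paths:
TOR → FIR → LAR → IVY: 1+2+4 = 7
TOR → FIR → MID → NOR → IVY: 1+2+1+1 = 5
TOR → FIR → IVY: 1+6 = 7
TOR → FIR → NOR → IVY: 1+2+1 = 4
Cheapest is TOR → FIR → NOR → IVY at 4 min.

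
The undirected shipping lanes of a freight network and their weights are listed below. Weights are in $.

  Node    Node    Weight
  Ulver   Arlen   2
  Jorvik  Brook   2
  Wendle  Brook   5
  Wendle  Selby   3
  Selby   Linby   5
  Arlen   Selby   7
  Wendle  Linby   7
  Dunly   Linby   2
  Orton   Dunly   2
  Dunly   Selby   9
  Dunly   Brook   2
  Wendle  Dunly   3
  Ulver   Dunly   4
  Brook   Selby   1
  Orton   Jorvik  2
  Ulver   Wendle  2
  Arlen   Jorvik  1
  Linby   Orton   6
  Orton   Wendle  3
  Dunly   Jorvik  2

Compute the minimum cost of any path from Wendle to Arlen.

$4

Candidate routes:
Wendle–Dunly–Jorvik–Arlen: 3+2+1 = 6
Wendle–Selby–Brook–Jorvik–Arlen: 3+1+2+1 = 7
Wendle–Orton–Jorvik–Arlen: 3+2+1 = 6
Wendle–Ulver–Arlen: 2+2 = 4
Cheapest is Wendle–Ulver–Arlen at $4.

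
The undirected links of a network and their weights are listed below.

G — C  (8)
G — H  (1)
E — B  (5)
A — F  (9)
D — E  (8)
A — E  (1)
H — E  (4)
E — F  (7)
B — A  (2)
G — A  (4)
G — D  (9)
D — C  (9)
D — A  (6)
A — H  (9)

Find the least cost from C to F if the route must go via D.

23

Best C to D: C → D costing 9
Shortest D→F: D → A → E → F = 14
Total via D: 9 + 14 = 23.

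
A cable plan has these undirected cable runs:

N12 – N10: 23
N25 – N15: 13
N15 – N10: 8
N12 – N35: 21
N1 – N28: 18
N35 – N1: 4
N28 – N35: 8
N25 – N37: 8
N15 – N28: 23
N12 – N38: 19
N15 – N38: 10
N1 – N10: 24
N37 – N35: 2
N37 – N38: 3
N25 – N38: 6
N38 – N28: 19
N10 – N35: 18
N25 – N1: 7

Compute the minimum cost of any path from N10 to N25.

21

Running Dijkstra from N10:
N10: 0
N15: 8  (via N10)
N38: 18  (via N15)
N35: 18  (via N10)
N37: 20  (via N35)
N25: 21  (via N15)
Shortest route: N10 → N15 → N25 = 21.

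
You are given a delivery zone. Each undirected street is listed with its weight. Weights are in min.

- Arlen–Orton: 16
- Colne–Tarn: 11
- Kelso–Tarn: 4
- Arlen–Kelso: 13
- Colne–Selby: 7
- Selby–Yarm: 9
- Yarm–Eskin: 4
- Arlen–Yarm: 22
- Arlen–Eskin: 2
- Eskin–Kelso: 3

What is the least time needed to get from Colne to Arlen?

Compare a few routes:
Colne - Selby - Yarm - Eskin - Arlen: 7+9+4+2 = 22
Colne - Tarn - Kelso - Arlen: 11+4+13 = 28
Colne - Tarn - Kelso - Eskin - Arlen: 11+4+3+2 = 20
The minimum is 20 min via Colne - Tarn - Kelso - Eskin - Arlen.

20 min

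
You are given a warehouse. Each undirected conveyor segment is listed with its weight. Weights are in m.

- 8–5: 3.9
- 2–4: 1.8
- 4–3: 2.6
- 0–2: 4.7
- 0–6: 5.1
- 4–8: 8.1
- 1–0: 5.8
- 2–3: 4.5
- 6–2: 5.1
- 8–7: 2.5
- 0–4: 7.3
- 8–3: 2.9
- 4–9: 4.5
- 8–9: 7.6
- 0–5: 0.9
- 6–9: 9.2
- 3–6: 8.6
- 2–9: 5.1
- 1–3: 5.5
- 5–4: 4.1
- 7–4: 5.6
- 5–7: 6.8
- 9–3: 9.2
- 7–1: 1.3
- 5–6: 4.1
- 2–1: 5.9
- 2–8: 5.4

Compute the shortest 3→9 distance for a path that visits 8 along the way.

Shortest 3→8: 3–8 = 2.9
Best 8 to 9: 8–9 costing 7.6
Total via 8: 2.9 + 7.6 = 10.5 m.

10.5 m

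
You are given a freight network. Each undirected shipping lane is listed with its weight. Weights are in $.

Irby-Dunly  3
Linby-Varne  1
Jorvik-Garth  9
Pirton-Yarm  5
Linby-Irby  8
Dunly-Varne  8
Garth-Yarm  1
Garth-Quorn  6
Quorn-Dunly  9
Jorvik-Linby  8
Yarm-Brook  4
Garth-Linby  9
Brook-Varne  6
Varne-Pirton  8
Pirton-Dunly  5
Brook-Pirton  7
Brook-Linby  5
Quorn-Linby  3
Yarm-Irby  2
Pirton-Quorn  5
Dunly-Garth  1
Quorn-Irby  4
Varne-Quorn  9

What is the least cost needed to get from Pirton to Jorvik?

$15

Compare a few routes:
Pirton → Varne → Linby → Jorvik: 8+1+8 = 17
Pirton → Dunly → Garth → Jorvik: 5+1+9 = 15
Pirton → Quorn → Linby → Jorvik: 5+3+8 = 16
The minimum is $15 via Pirton → Dunly → Garth → Jorvik.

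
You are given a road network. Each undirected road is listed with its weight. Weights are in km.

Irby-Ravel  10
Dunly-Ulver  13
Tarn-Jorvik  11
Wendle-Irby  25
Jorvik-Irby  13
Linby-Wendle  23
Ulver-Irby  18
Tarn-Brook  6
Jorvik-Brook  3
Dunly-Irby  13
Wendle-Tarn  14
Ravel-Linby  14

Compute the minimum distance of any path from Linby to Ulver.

42 km

Enumerating some paths:
Linby → Ravel → Irby → Dunly → Ulver: 14+10+13+13 = 50
Linby → Ravel → Irby → Ulver: 14+10+18 = 42
Linby → Wendle → Irby → Ulver: 23+25+18 = 66
Linby → Wendle → Irby → Dunly → Ulver: 23+25+13+13 = 74
Cheapest is Linby → Ravel → Irby → Ulver at 42 km.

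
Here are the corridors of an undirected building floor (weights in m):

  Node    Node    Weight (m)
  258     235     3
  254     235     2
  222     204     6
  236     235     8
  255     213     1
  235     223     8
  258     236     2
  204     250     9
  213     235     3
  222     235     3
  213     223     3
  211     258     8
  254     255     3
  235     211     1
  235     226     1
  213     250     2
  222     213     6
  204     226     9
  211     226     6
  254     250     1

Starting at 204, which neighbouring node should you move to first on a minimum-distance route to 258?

222

Enumerating some paths:
204 → 226 → 235 → 258: 9+1+3 = 13
204 → 222 → 235 → 258: 6+3+3 = 12
Cheapest is 204 → 222 → 235 → 258 at 12 m.
So from 204 the first move is to 222.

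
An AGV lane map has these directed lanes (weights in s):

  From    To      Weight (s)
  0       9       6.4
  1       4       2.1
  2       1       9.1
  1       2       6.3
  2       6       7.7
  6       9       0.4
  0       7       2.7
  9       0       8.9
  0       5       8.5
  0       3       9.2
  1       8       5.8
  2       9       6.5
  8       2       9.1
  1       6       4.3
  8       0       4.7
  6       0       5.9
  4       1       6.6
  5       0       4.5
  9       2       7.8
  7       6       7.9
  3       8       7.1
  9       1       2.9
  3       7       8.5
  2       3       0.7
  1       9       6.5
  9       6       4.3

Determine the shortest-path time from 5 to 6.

15.1 s

Candidate routes:
5 → 0 → 9 → 6: 4.5+6.4+4.3 = 15.2
5 → 0 → 7 → 6: 4.5+2.7+7.9 = 15.1
Cheapest is 5 → 0 → 7 → 6 at 15.1 s.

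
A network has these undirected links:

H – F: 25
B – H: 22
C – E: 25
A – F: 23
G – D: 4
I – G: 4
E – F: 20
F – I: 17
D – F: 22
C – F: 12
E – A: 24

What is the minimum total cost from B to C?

Running Dijkstra from B:
B: 0
H: 22  (via B)
F: 47  (via H)
C: 59  (via F)
Shortest route: B–H–F–C = 59.

59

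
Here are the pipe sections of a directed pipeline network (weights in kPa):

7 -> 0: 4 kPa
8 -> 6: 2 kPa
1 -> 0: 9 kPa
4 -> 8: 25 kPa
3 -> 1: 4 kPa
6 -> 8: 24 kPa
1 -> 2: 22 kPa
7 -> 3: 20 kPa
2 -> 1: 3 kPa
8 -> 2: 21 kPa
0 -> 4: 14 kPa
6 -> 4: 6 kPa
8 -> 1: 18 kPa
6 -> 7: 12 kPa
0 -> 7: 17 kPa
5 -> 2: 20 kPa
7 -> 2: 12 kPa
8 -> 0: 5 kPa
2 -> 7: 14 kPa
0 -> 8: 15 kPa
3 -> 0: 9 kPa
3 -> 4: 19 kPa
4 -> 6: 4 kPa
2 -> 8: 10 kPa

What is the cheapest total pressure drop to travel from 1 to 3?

Enumerating some paths:
1–0–4–6–7–3: 9+14+4+12+20 = 59
1–2–7–3: 22+14+20 = 56
1–0–8–6–7–3: 9+15+2+12+20 = 58
1–0–7–3: 9+17+20 = 46
Cheapest is 1–0–7–3 at 46 kPa.

46 kPa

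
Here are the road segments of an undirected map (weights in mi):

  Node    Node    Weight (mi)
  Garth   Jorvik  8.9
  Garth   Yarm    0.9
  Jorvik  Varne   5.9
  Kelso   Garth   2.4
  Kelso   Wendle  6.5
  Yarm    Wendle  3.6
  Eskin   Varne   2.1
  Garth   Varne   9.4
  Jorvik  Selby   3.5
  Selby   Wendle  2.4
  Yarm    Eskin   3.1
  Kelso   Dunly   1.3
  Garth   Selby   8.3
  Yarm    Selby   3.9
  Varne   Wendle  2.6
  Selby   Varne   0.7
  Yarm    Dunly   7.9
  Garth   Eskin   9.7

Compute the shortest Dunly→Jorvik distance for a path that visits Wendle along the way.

13.7 mi

Best Dunly to Wendle: Dunly–Kelso–Wendle costing 7.8
Shortest Wendle→Jorvik: Wendle–Selby–Jorvik = 5.9
Total via Wendle: 7.8 + 5.9 = 13.7 mi.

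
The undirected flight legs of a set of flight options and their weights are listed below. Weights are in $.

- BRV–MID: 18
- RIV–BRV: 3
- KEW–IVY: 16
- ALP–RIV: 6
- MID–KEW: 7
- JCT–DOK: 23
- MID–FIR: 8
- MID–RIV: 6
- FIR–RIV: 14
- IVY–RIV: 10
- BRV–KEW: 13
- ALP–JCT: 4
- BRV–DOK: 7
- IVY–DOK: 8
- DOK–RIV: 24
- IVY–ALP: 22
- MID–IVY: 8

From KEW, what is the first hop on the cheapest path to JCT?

MID

Compare a few routes:
KEW–MID–RIV–ALP–JCT: 7+6+6+4 = 23
KEW–MID–IVY–RIV–ALP–JCT: 7+8+10+6+4 = 35
KEW–BRV–RIV–ALP–JCT: 13+3+6+4 = 26
KEW–IVY–RIV–ALP–JCT: 16+10+6+4 = 36
Cheapest is KEW–MID–RIV–ALP–JCT at $23.
So from KEW the first move is to MID.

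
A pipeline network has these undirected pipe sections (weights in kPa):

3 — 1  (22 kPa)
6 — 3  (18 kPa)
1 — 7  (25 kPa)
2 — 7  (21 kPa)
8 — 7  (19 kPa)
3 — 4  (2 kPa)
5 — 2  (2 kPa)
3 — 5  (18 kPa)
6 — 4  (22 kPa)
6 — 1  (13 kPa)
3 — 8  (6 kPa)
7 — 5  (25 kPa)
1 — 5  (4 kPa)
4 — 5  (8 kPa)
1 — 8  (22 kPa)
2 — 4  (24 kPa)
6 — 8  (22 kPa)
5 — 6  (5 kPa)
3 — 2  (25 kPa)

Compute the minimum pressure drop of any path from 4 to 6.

Settle nodes by increasing distance from 4:
4: 0
3: 2  (via 4)
5: 8  (via 4)
8: 8  (via 3)
2: 10  (via 5)
1: 12  (via 5)
6: 13  (via 5)
Shortest route: 4 → 5 → 6 = 13 kPa.

13 kPa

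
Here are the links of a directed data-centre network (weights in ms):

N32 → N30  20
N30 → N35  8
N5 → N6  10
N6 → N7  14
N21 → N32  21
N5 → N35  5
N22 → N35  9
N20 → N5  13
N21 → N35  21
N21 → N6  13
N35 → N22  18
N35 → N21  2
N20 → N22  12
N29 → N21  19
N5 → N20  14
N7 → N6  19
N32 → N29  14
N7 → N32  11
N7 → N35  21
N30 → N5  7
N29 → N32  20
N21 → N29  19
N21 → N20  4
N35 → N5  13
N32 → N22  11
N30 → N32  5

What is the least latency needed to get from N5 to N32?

Compare a few routes:
N5 → N35 → N21 → N32: 5+2+21 = 28
N5 → N35 → N21 → N29 → N32: 5+2+19+20 = 46
N5 → N6 → N7 → N32: 10+14+11 = 35
N5 → N35 → N21 → N6 → N7 → N32: 5+2+13+14+11 = 45
The minimum is 28 ms via N5 → N35 → N21 → N32.

28 ms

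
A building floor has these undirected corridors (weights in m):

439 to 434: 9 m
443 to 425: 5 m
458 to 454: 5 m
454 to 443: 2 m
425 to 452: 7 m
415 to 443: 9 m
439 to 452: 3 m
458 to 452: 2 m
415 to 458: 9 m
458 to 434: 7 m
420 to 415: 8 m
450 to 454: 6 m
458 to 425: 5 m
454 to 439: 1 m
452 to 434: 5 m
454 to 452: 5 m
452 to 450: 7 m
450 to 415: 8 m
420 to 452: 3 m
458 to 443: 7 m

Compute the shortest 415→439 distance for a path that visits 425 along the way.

Best 415 to 425: 415–458–425 costing 14
Shortest 425→439: 425–443–454–439 = 8
Total via 425: 14 + 8 = 22 m.

22 m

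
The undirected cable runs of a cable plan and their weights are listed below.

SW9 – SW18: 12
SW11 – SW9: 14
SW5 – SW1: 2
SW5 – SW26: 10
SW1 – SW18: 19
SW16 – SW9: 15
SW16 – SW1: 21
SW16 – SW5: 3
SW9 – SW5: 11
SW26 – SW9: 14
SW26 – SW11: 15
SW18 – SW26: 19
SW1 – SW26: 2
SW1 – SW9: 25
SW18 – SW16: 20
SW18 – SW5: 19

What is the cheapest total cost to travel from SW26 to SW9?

Running Dijkstra from SW26:
SW26: 0
SW1: 2  (via SW26)
SW5: 4  (via SW1)
SW16: 7  (via SW5)
SW9: 14  (via SW26)
Shortest route: SW26–SW9 = 14.

14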